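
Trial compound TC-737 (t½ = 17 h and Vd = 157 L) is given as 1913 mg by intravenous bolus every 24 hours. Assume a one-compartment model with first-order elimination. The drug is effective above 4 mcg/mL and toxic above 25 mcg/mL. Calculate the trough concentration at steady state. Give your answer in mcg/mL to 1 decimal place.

τ/t½ = 24/17 ≈ 1.4118, so fraction remaining f = (1/2)^(24/17) ≈ 0.3759.
Each bolus raises the concentration by D/Vd = 1913/157 ≈ 12.185 mcg/mL.
Steady-state trough Cmin,ss = C₀·f/(1−f) ≈ 12.185 × 0.3759/0.6241 ≈ 7.339 mcg/mL.
Trough 7.3 mcg/mL vs MEC 4 mcg/mL: adequate.

7.3 mcg/mL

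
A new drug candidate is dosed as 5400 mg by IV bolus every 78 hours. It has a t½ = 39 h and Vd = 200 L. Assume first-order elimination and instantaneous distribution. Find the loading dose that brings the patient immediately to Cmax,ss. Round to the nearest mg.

7200 mg

f = (1/2)^(78/39) ≈ 0.250000; accumulation ratio R = 1/(1−f) ≈ 1.33333.
Loading dose to hit Cmax,ss on first dose: D_load = D_maint·R ≈ 5400 × 1.33333 ≈ 7199.98 mg.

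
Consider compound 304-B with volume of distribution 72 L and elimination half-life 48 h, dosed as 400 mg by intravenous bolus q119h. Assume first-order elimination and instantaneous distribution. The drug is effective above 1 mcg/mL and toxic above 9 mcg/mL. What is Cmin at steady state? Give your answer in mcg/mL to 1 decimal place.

Over one 119-h interval, 119/48 ≈ 2.4792 half-lives elapse, leaving f ≈ 0.1793 of each dose.
Accumulation ratio R = 1/(1 − f) ≈ 1/0.8207 ≈ 1.2185.
Single-dose peak C₀ = D/Vd = 400/72 ≈ 5.556 mcg/mL.
Cmax,ss = C₀/(1 − f) ≈ 5.556/0.8207 ≈ 6.770 mcg/mL.
Steady-state trough Cmin,ss = Cmax,ss·f ≈ 6.770 × 0.1793 ≈ 1.214 mcg/mL.
Trough 1.2 mcg/mL vs MEC 1 mcg/mL: adequate.

1.2 mcg/mL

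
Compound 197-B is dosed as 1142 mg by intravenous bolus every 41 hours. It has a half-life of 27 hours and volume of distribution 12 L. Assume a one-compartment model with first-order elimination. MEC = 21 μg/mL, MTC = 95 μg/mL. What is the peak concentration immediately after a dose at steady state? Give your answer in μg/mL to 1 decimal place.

146.2 μg/mL

Over one 41-h interval, 41/27 ≈ 1.5185 half-lives elapse, leaving f ≈ 0.3490 of each dose.
At steady state, accumulation factor R = 1/(1 − e^(−kτ)) ≈ 1.5361.
Each bolus raises the concentration by D/Vd = 1142/12 ≈ 95.167 μg/mL.
Cmax,ss = C₀/(1 − f) ≈ 95.167/0.6510 ≈ 146.186 μg/mL.
Peak 146.2 μg/mL vs MTC 95 μg/mL: exceeds toxic threshold.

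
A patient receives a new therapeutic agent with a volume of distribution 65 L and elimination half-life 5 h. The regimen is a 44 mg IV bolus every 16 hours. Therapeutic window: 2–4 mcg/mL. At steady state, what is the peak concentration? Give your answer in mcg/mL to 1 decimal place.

τ/t½ = 16/5 ≈ 3.2, so fraction remaining f = (1/2)^(16/5) ≈ 0.1088.
Accumulation ratio R = 1/(1 − f) ≈ 1/0.8912 ≈ 1.1221.
Single-dose peak C₀ = D/Vd = 44/65 ≈ 0.677 mcg/mL.
Steady-state peak Cmax,ss = C₀·R ≈ 0.677 × 1.1221 ≈ 0.760 mcg/mL.
Peak 0.8 mcg/mL vs MTC 4 mcg/mL: below toxic threshold.

0.8 mcg/mL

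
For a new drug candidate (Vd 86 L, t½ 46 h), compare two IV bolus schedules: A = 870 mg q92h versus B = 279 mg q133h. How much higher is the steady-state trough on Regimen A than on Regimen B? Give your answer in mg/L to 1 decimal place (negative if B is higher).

2.9 mg/L

Regimen A: f = (1/2)^(92/46) ≈ 0.2500; Cmin,ss = (870/86)·f/(1−f) ≈ 3.372 mg/L.
Regimen B: f = (1/2)^(133/46) ≈ 0.1348; Cmin,ss = (279/86)·f/(1−f) ≈ 0.505 mg/L.
Difference ≈ 3.372 − 0.505 ≈ 2.867 mg/L.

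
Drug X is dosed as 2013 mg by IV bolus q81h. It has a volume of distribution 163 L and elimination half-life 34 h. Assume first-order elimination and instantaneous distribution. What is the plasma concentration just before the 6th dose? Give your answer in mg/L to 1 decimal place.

2.9 mg/L

f = (1/2)^(τ/t½) = (1/2)^(81/34) ≈ 0.1918.
C₀ = D/Vd = 2013/163 ≈ 12.350 mg/L.
Before the 6th dose, 5 doses have been given. Superposition: Cmin = C₀·(f + f² + … + f^5).
≈ 12.350 × (0.1918 + 0.0368 + 0.0071 + 0.0014 + 0.0003) ≈ 12.350 × 0.2374 ≈ 2.932 mg/L.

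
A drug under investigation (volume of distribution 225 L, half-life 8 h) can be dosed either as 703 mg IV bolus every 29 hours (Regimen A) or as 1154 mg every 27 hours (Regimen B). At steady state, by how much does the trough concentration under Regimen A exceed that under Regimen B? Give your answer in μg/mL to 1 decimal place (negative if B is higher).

Regimen A: f = (1/2)^(29/8) ≈ 0.0811; Cmin,ss = (703/225)·f/(1−f) ≈ 0.276 μg/mL.
Regimen B: f = (1/2)^(27/8) ≈ 0.0964; Cmin,ss = (1154/225)·f/(1−f) ≈ 0.547 μg/mL.
Difference ≈ 0.276 − 0.547 ≈ -0.271 μg/mL.

-0.3 μg/mL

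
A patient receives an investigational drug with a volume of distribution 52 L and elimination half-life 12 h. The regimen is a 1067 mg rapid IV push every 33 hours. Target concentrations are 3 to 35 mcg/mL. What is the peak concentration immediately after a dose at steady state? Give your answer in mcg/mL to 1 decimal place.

Over one 33-h interval, 33/12 ≈ 2.75 half-lives elapse, leaving f ≈ 0.1487 of each dose.
At steady state, accumulation factor R = 1/(1 − e^(−kτ)) ≈ 1.1747.
Single-dose peak C₀ = D/Vd = 1067/52 ≈ 20.519 mcg/mL.
Steady-state peak Cmax,ss = C₀·R ≈ 20.519 × 1.1747 ≈ 24.104 mcg/mL.
Peak 24.1 mcg/mL vs MTC 35 mcg/mL: below toxic threshold.

24.1 mcg/mL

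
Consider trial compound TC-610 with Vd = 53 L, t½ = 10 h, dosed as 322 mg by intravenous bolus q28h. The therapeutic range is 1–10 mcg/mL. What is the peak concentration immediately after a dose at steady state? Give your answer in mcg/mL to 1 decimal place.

τ/t½ = 28/10 ≈ 2.8, so fraction remaining f = (1/2)^(28/10) ≈ 0.1436.
At steady state, accumulation factor R = 1/(1 − e^(−kτ)) ≈ 1.1677.
Single-dose peak C₀ = D/Vd = 322/53 ≈ 6.075 mcg/mL.
Steady-state peak Cmax,ss = C₀·R ≈ 6.075 × 1.1677 ≈ 7.094 mcg/mL.
Peak 7.1 mcg/mL vs MTC 10 mcg/mL: below toxic threshold.

7.1 mcg/mL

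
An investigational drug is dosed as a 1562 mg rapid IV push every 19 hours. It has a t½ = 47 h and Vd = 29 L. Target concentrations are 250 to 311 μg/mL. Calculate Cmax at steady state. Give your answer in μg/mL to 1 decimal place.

220.4 μg/mL

τ/t½ = 19/47 ≈ 0.40426, so fraction remaining f = (1/2)^(19/47) ≈ 0.7556.
At steady state, accumulation factor R = 1/(1 − e^(−kτ)) ≈ 4.0917.
Single-dose peak C₀ = D/Vd = 1562/29 ≈ 53.862 μg/mL.
Steady-state peak Cmax,ss = C₀·R ≈ 53.862 × 4.0917 ≈ 220.387 μg/mL.
Peak 220.4 μg/mL vs MTC 311 μg/mL: below toxic threshold.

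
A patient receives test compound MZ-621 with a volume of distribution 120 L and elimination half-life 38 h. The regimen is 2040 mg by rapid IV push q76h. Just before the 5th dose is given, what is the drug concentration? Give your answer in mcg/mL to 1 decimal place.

f = (1/2)^(τ/t½) = (1/2)^(76/38) ≈ 0.2500.
C₀ = D/Vd = 2040/120 ≈ 17.000 mcg/mL.
Before the 5th dose, 4 doses have been given. Superposition: Cmin = C₀·(f + f² + … + f^4).
≈ 17.000 × (0.2500 + 0.0625 + 0.0156 + 0.0039) ≈ 17.000 × 0.3320 ≈ 5.644 mcg/mL.

5.6 mcg/mL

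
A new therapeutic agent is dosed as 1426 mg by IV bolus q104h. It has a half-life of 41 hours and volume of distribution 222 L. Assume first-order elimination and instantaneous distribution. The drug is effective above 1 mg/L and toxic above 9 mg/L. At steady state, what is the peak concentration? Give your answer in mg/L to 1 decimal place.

7.8 mg/L

k = ln2/t½ = ln2/41 ≈ 0.016906 h⁻¹; fraction remaining f = e^(−kτ) = e^(−0.016906×104) ≈ 0.1724.
Accumulation ratio R = 1/(1 − f) ≈ 1/0.8276 ≈ 1.2083.
Single-dose peak C₀ = D/Vd = 1426/222 ≈ 6.423 mg/L.
Cmax,ss = C₀/(1 − f) ≈ 6.423/0.8276 ≈ 7.761 mg/L.
Peak 7.8 mg/L vs MTC 9 mg/L: below toxic threshold.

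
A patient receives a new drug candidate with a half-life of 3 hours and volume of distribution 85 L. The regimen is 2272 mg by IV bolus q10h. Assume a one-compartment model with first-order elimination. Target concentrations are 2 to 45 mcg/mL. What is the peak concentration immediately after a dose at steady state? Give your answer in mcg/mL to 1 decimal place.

τ/t½ = 10/3 ≈ 3.3333, so fraction remaining f = (1/2)^(10/3) ≈ 0.0992.
Accumulation ratio R = 1/(1 − f) ≈ 1/0.9008 ≈ 1.1101.
Single-dose peak C₀ = D/Vd = 2272/85 ≈ 26.729 mcg/mL.
Steady-state peak Cmax,ss = C₀·R ≈ 26.729 × 1.1101 ≈ 29.672 mcg/mL.
Peak 29.7 mcg/mL vs MTC 45 mcg/mL: below toxic threshold.

29.7 mcg/mL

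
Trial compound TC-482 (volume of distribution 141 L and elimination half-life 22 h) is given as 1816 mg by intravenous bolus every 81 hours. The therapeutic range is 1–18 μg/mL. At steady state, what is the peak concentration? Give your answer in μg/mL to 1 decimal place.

14.0 μg/mL

k = ln2/t½ = ln2/22 ≈ 0.031507 h⁻¹; fraction remaining f = e^(−kτ) = e^(−0.031507×81) ≈ 0.0779.
At steady state, accumulation factor R = 1/(1 − e^(−kτ)) ≈ 1.0845.
Single-dose peak C₀ = D/Vd = 1816/141 ≈ 12.879 μg/mL.
Steady-state peak Cmax,ss = C₀·R ≈ 12.879 × 1.0845 ≈ 13.967 μg/mL.
Peak 14.0 μg/mL vs MTC 18 μg/mL: below toxic threshold.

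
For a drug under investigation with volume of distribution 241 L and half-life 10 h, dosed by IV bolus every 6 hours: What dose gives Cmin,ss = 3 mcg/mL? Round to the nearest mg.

τ/t½ = 6/10 ≈ 0.6, so f = (1/2)^(6/10) ≈ 0.659754.
Cmin,ss = (D/Vd)·f/(1−f), so D = Cmin,ss·Vd·(1−f)/f.
D = 3 × 241 × (1−f)/f ≈ 3 × 241 × 0.51572 ≈ 372.87 mg.

373 mg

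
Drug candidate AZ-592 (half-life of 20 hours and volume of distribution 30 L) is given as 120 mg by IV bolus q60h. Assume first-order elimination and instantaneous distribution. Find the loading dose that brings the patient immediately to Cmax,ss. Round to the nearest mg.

f = (1/2)^(60/20) ≈ 0.125000; accumulation ratio R = 1/(1−f) ≈ 1.14286.
Loading dose to hit Cmax,ss on first dose: D_load = D_maint·R ≈ 120 × 1.14286 ≈ 137.14 mg.

137 mg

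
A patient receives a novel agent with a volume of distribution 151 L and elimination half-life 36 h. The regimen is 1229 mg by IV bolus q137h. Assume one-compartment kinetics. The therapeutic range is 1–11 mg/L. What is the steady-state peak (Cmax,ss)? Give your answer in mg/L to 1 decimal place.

Over one 137-h interval, 137/36 ≈ 3.8056 half-lives elapse, leaving f ≈ 0.0715 of each dose.
At steady state, accumulation factor R = 1/(1 − e^(−kτ)) ≈ 1.0770.
Each bolus raises the concentration by D/Vd = 1229/151 ≈ 8.139 mg/L.
Steady-state peak Cmax,ss = C₀·R ≈ 8.139 × 1.0770 ≈ 8.766 mg/L.
Peak 8.8 mg/L vs MTC 11 mg/L: below toxic threshold.

8.8 mg/L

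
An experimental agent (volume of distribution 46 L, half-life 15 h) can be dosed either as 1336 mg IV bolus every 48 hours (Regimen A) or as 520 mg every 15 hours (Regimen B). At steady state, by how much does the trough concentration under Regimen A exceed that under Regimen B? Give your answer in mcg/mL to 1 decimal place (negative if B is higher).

-7.8 mcg/mL

Regimen A: f = (1/2)^(48/15) ≈ 0.1088; Cmin,ss = (1336/46)·f/(1−f) ≈ 3.546 mcg/mL.
Regimen B: f = (1/2)^(15/15) ≈ 0.5000; Cmin,ss = (520/46)·f/(1−f) ≈ 11.304 mcg/mL.
Difference ≈ 3.546 − 11.304 ≈ -7.758 mcg/mL.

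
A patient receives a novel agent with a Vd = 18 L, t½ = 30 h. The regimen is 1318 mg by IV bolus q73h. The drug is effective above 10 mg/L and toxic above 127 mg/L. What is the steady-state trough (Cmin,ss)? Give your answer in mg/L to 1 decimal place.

k = ln2/t½ = ln2/30 ≈ 0.023105 h⁻¹; fraction remaining f = e^(−kτ) = e^(−0.023105×73) ≈ 0.1851.
Each bolus raises the concentration by D/Vd = 1318/18 ≈ 73.222 mg/L.
Steady-state trough Cmin,ss = C₀·f/(1−f) ≈ 73.222 × 0.1851/0.8149 ≈ 16.632 mg/L.
Trough 16.6 mg/L vs MEC 10 mg/L: adequate.

16.6 mg/L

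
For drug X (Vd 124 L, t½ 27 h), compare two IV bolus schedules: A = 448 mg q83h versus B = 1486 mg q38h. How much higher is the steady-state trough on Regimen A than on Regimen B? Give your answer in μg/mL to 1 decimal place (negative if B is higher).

-6.8 μg/mL

Regimen A: f = (1/2)^(83/27) ≈ 0.1187; Cmin,ss = (448/124)·f/(1−f) ≈ 0.487 μg/mL.
Regimen B: f = (1/2)^(38/27) ≈ 0.3770; Cmin,ss = (1486/124)·f/(1−f) ≈ 7.252 μg/mL.
Difference ≈ 0.487 − 7.252 ≈ -6.765 μg/mL.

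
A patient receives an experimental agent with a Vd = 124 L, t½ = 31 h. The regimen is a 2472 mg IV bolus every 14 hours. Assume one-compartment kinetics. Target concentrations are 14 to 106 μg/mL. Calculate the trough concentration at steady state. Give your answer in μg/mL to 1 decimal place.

54.2 μg/mL

Over one 14-h interval, 14/31 ≈ 0.45161 half-lives elapse, leaving f ≈ 0.7312 of each dose.
Accumulation ratio R = 1/(1 − f) ≈ 1/0.2688 ≈ 3.7202.
Single-dose peak C₀ = D/Vd = 2472/124 ≈ 19.935 μg/mL.
Cmax,ss = C₀/(1 − f) ≈ 19.935/0.2688 ≈ 74.163 μg/mL.
Steady-state trough Cmin,ss = Cmax,ss·f ≈ 74.163 × 0.7312 ≈ 54.228 μg/mL.
Trough 54.2 μg/mL vs MEC 14 μg/mL: adequate.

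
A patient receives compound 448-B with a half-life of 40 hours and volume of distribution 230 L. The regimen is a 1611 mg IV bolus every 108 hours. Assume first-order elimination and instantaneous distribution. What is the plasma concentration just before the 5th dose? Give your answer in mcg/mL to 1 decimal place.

1.3 mcg/mL

f = (1/2)^(τ/t½) = (1/2)^(108/40) ≈ 0.1539.
C₀ = D/Vd = 1611/230 ≈ 7.004 mcg/mL.
Before the 5th dose, 4 doses have been given. Superposition: Cmin = C₀·(f + f² + … + f^4).
≈ 7.004 × (0.1539 + 0.0237 + 0.0036 + 0.0006) ≈ 7.004 × 0.1818 ≈ 1.273 mcg/mL.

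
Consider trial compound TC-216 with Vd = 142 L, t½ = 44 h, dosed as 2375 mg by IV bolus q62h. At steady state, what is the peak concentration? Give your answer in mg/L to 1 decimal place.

τ/t½ = 62/44 ≈ 1.4091, so fraction remaining f = (1/2)^(62/44) ≈ 0.3765.
Accumulation ratio R = 1/(1 − f) ≈ 1/0.6235 ≈ 1.6038.
Single-dose peak C₀ = D/Vd = 2375/142 ≈ 16.725 mg/L.
Steady-state peak Cmax,ss = C₀·R ≈ 16.725 × 1.6038 ≈ 26.824 mg/L.

26.8 mg/L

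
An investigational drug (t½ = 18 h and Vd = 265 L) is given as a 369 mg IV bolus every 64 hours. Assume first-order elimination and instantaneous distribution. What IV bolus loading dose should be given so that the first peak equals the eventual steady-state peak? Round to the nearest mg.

403 mg

f = (1/2)^(64/18) ≈ 0.085049; accumulation ratio R = 1/(1−f) ≈ 1.09295.
Loading dose to hit Cmax,ss on first dose: D_load = D_maint·R ≈ 369 × 1.09295 ≈ 403.30 mg.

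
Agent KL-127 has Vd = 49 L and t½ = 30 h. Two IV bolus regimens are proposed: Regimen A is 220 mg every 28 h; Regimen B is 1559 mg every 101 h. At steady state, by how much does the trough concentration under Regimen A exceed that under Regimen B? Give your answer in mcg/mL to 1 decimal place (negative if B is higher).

Regimen A: f = (1/2)^(28/30) ≈ 0.5236; Cmin,ss = (220/49)·f/(1−f) ≈ 4.935 mcg/mL.
Regimen B: f = (1/2)^(101/30) ≈ 0.0969; Cmin,ss = (1559/49)·f/(1−f) ≈ 3.414 mcg/mL.
Difference ≈ 4.935 − 3.414 ≈ 1.521 mcg/mL.

1.5 mcg/mL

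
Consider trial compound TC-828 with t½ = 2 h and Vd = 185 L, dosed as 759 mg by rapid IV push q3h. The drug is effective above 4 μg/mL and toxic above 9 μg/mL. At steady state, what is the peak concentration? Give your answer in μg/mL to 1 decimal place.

6.3 μg/mL

k = ln2/t½ = ln2/2 ≈ 0.346574 h⁻¹; fraction remaining f = e^(−kτ) = e^(−0.346574×3) ≈ 0.3536.
At steady state, accumulation factor R = 1/(1 − e^(−kτ)) ≈ 1.5470.
Single-dose peak C₀ = D/Vd = 759/185 ≈ 4.103 μg/mL.
Steady-state peak Cmax,ss = C₀·R ≈ 4.103 × 1.5470 ≈ 6.347 μg/mL.
Peak 6.3 μg/mL vs MTC 9 μg/mL: below toxic threshold.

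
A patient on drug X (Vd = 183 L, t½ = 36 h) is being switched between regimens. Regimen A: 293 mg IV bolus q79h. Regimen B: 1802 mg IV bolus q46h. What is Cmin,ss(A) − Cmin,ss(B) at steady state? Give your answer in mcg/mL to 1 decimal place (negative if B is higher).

-6.5 mcg/mL

Regimen A: f = (1/2)^(79/36) ≈ 0.2185; Cmin,ss = (293/183)·f/(1−f) ≈ 0.448 mcg/mL.
Regimen B: f = (1/2)^(46/36) ≈ 0.4124; Cmin,ss = (1802/183)·f/(1−f) ≈ 6.911 mcg/mL.
Difference ≈ 0.448 − 6.911 ≈ -6.463 mcg/mL.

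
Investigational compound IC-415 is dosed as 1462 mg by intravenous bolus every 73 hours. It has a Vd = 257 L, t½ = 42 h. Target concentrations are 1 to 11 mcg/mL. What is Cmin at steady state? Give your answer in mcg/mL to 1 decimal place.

τ/t½ = 73/42 ≈ 1.7381, so fraction remaining f = (1/2)^(73/42) ≈ 0.2998.
Single-dose peak C₀ = D/Vd = 1462/257 ≈ 5.689 mcg/mL.
Steady-state trough Cmin,ss = C₀·f/(1−f) ≈ 5.689 × 0.2998/0.7002 ≈ 2.436 mcg/mL.
Trough 2.4 mcg/mL vs MEC 1 mcg/mL: adequate.

2.4 mcg/mL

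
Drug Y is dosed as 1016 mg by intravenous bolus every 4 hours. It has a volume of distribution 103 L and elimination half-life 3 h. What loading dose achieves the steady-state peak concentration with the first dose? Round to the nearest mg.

f = (1/2)^(4/3) ≈ 0.396850; accumulation ratio R = 1/(1−f) ≈ 1.65796.
Loading dose to hit Cmax,ss on first dose: D_load = D_maint·R ≈ 1016 × 1.65796 ≈ 1684.49 mg.

1684 mg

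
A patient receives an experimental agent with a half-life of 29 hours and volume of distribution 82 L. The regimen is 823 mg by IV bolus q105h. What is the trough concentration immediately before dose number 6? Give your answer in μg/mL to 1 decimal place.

0.9 μg/mL

f = (1/2)^(τ/t½) = (1/2)^(105/29) ≈ 0.0813.
C₀ = D/Vd = 823/82 ≈ 10.037 μg/mL.
Before the 6th dose, 5 doses have been given. Superposition: Cmin = C₀·(f + f² + … + f^5).
≈ 10.037 × (0.0813 + 0.0066 + 0.0005 + 0.0000 + 0.0000) ≈ 10.037 × 0.0884 ≈ 0.887 μg/mL.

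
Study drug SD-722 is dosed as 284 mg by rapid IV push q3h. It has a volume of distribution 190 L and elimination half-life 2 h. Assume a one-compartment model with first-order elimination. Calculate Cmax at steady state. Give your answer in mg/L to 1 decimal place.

2.3 mg/L

k = ln2/t½ = ln2/2 ≈ 0.346574 h⁻¹; fraction remaining f = e^(−kτ) = e^(−0.346574×3) ≈ 0.3536.
Accumulation ratio R = 1/(1 − f) ≈ 1/0.6464 ≈ 1.5470.
Each bolus raises the concentration by D/Vd = 284/190 ≈ 1.495 mg/L.
Steady-state peak Cmax,ss = C₀·R ≈ 1.495 × 1.5470 ≈ 2.313 mg/L.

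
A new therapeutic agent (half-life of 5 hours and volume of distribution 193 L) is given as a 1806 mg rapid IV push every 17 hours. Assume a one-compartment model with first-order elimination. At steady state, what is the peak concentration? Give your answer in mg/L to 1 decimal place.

τ/t½ = 17/5 ≈ 3.4, so fraction remaining f = (1/2)^(17/5) ≈ 0.0947.
Accumulation ratio R = 1/(1 − f) ≈ 1/0.9053 ≈ 1.1046.
Single-dose peak C₀ = D/Vd = 1806/193 ≈ 9.358 mg/L.
Steady-state peak Cmax,ss = C₀·R ≈ 9.358 × 1.1046 ≈ 10.337 mg/L.

10.3 mg/L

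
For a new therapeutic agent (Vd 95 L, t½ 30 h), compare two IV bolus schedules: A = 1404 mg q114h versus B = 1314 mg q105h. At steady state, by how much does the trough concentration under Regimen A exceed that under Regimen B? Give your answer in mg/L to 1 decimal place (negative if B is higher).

Regimen A: f = (1/2)^(114/30) ≈ 0.0718; Cmin,ss = (1404/95)·f/(1−f) ≈ 1.143 mg/L.
Regimen B: f = (1/2)^(105/30) ≈ 0.0884; Cmin,ss = (1314/95)·f/(1−f) ≈ 1.341 mg/L.
Difference ≈ 1.143 − 1.341 ≈ -0.198 mg/L.

-0.2 mg/L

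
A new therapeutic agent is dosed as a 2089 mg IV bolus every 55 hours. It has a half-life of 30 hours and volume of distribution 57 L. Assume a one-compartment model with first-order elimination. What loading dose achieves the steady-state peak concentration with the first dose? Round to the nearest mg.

f = (1/2)^(55/30) ≈ 0.280616; accumulation ratio R = 1/(1−f) ≈ 1.39008.
Loading dose to hit Cmax,ss on first dose: D_load = D_maint·R ≈ 2089 × 1.39008 ≈ 2903.88 mg.

2904 mg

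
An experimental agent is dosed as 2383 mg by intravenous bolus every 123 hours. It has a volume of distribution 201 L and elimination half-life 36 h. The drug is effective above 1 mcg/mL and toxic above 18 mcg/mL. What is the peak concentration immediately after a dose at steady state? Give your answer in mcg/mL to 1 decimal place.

τ/t½ = 123/36 ≈ 3.4167, so fraction remaining f = (1/2)^(123/36) ≈ 0.0936.
Accumulation ratio R = 1/(1 − f) ≈ 1/0.9064 ≈ 1.1033.
Single-dose peak C₀ = D/Vd = 2383/201 ≈ 11.856 mcg/mL.
Steady-state peak Cmax,ss = C₀·R ≈ 11.856 × 1.1033 ≈ 13.081 mcg/mL.
Peak 13.1 mcg/mL vs MTC 18 mcg/mL: below toxic threshold.

13.1 mcg/mL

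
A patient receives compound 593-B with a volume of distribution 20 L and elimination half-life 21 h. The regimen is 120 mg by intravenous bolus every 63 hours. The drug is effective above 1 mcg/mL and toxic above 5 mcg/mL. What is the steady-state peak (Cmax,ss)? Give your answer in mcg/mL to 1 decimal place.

6.9 mcg/mL

The dosing interval is 3 half-lives, so f = 2^(−3) = 0.125.
Accumulation ratio R = 1/(1 − f) = 1/0.875 = 8/7.
Single-dose peak C₀ = D/Vd = 120/20 = 6 mcg/mL.
Steady-state peak Cmax,ss = C₀·R = 6 × 8/7 ≈ 6.857 mcg/mL.
Peak 6.9 mcg/mL vs MTC 5 mcg/mL: exceeds toxic threshold.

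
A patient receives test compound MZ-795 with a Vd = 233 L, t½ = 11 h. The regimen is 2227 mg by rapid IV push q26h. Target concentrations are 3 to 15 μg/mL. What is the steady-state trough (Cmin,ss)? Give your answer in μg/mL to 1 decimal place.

k = ln2/t½ = ln2/11 ≈ 0.063013 h⁻¹; fraction remaining f = e^(−kτ) = e^(−0.063013×26) ≈ 0.1943.
At steady state, accumulation factor R = 1/(1 − e^(−kτ)) ≈ 1.2412.
Each bolus raises the concentration by D/Vd = 2227/233 ≈ 9.558 μg/mL.
Steady-state peak Cmax,ss = C₀·R ≈ 9.558 × 1.2412 ≈ 11.863 μg/mL.
Steady-state trough Cmin,ss = Cmax,ss·f ≈ 11.863 × 0.1943 ≈ 2.305 μg/mL.
Trough 2.3 μg/mL vs MEC 3 μg/mL: subtherapeutic.

2.3 μg/mL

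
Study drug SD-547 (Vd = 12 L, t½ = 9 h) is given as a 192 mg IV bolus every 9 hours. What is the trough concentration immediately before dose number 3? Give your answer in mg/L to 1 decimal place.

f = (1/2)^(τ/t½) = (1/2)^(9/9) ≈ 0.5000.
C₀ = D/Vd = 192/12 ≈ 16.000 mg/L.
Before the 3rd dose, 2 doses have been given. Superposition: Cmin = C₀·(f + f²).
≈ 16.000 × (0.5000 + 0.2500) ≈ 16.000 × 0.7500 ≈ 12.000 mg/L.

12.0 mg/L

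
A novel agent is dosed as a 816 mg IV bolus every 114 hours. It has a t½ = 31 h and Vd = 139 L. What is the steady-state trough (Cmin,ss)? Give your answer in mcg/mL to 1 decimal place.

τ/t½ = 114/31 ≈ 3.6774, so fraction remaining f = (1/2)^(114/31) ≈ 0.0782.
At steady state, accumulation factor R = 1/(1 − e^(−kτ)) ≈ 1.0848.
Each bolus raises the concentration by D/Vd = 816/139 ≈ 5.871 mcg/mL.
Steady-state peak Cmax,ss = C₀·R ≈ 5.871 × 1.0848 ≈ 6.369 mcg/mL.
One interval later, Cmin,ss = Cmax,ss·e^(−kτ) ≈ 6.369 × 0.0782 ≈ 0.498 mcg/mL.

0.5 mcg/mL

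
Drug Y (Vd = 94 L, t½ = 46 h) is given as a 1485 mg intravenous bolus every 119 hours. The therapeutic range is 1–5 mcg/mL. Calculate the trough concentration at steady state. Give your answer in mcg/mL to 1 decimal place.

Over one 119-h interval, 119/46 ≈ 2.587 half-lives elapse, leaving f ≈ 0.1664 of each dose.
At steady state, accumulation factor R = 1/(1 − e^(−kτ)) ≈ 1.1996.
Single-dose peak C₀ = D/Vd = 1485/94 ≈ 15.798 mcg/mL.
Cmax,ss = C₀/(1 − f) ≈ 15.798/0.8336 ≈ 18.952 mcg/mL.
One interval later, Cmin,ss = Cmax,ss·e^(−kτ) ≈ 18.952 × 0.1664 ≈ 3.154 mcg/mL.
Trough 3.2 mcg/mL vs MEC 1 mcg/mL: adequate.

3.2 mcg/mL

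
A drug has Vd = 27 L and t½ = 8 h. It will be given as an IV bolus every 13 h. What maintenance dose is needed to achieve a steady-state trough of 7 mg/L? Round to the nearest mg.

394 mg

τ/t½ = 13/8 ≈ 1.625, so f = (1/2)^(13/8) ≈ 0.324210.
Cmin,ss = (D/Vd)·f/(1−f), so D = Cmin,ss·Vd·(1−f)/f.
D = 7 × 27 × (1−f)/f ≈ 7 × 27 × 2.08442 ≈ 393.96 mg.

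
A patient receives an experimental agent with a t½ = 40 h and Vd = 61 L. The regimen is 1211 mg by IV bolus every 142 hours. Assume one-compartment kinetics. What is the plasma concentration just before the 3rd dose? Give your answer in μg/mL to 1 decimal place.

f = (1/2)^(τ/t½) = (1/2)^(142/40) ≈ 0.0854.
C₀ = D/Vd = 1211/61 ≈ 19.852 μg/mL.
Before the 3rd dose, 2 doses have been given. Superposition: Cmin = C₀·(f + f²).
≈ 19.852 × (0.0854 + 0.0073) ≈ 19.852 × 0.0927 ≈ 1.840 μg/mL.

1.8 μg/mL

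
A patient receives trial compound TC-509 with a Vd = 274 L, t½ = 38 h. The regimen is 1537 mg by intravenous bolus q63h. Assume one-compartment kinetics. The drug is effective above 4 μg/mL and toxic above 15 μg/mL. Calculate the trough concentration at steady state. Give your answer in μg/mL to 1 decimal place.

2.6 μg/mL

Over one 63-h interval, 63/38 ≈ 1.6579 half-lives elapse, leaving f ≈ 0.3169 of each dose.
At steady state, accumulation factor R = 1/(1 − e^(−kτ)) ≈ 1.4639.
Single-dose peak C₀ = D/Vd = 1537/274 ≈ 5.609 μg/mL.
Cmax,ss = C₀/(1 − f) ≈ 5.609/0.6831 ≈ 8.211 μg/mL.
Steady-state trough Cmin,ss = Cmax,ss·f ≈ 8.211 × 0.3169 ≈ 2.602 μg/mL.
Trough 2.6 μg/mL vs MEC 4 μg/mL: subtherapeutic.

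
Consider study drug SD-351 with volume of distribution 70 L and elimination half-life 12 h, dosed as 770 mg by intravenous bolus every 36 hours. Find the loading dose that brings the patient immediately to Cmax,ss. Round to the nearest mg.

f = (1/2)^(36/12) ≈ 0.125000; accumulation ratio R = 1/(1−f) ≈ 1.14286.
Loading dose to hit Cmax,ss on first dose: D_load = D_maint·R ≈ 770 × 1.14286 ≈ 880.00 mg.

880 mg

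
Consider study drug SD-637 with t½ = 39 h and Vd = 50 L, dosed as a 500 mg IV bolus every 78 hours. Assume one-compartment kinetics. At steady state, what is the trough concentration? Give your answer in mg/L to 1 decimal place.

The dosing interval is 2 half-lives, so f = 2^(−2) = 0.25.
Accumulation ratio R = 1/(1 − f) = 1/0.75 = 4/3.
Single-dose peak C₀ = D/Vd = 500/50 = 10 mg/L.
Steady-state peak Cmax,ss = C₀·R = 10 × 4/3 ≈ 13.333 mg/L.
Steady-state trough Cmin,ss = Cmax,ss·f ≈ 13.333 × 0.25 ≈ 3.333 mg/L.

3.3 mg/L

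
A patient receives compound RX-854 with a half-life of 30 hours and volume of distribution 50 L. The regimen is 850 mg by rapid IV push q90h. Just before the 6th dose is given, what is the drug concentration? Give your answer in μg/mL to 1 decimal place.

2.4 μg/mL

f = (1/2)^(τ/t½) = (1/2)^(90/30) ≈ 0.1250.
C₀ = D/Vd = 850/50 ≈ 17.000 μg/mL.
Before the 6th dose, 5 doses have been given. Superposition: Cmin = C₀·(f + f² + … + f^5).
≈ 17.000 × (0.1250 + 0.0156 + 0.0020 + 0.0002 + 0.0000) ≈ 17.000 × 0.1428 ≈ 2.428 μg/mL.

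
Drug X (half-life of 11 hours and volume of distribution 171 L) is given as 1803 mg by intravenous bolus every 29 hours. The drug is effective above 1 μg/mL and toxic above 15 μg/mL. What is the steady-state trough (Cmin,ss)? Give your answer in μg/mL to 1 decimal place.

τ/t½ = 29/11 ≈ 2.6364, so fraction remaining f = (1/2)^(29/11) ≈ 0.1608.
Accumulation ratio R = 1/(1 − f) ≈ 1/0.8392 ≈ 1.1916.
Single-dose peak C₀ = D/Vd = 1803/171 ≈ 10.544 μg/mL.
Steady-state peak Cmax,ss = C₀·R ≈ 10.544 × 1.1916 ≈ 12.564 μg/mL.
Steady-state trough Cmin,ss = Cmax,ss·f ≈ 12.564 × 0.1608 ≈ 2.020 μg/mL.
Trough 2.0 μg/mL vs MEC 1 μg/mL: adequate.

2.0 μg/mL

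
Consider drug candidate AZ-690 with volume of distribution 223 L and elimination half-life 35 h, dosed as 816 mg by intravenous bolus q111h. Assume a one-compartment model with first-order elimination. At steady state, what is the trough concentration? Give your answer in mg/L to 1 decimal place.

Over one 111-h interval, 111/35 ≈ 3.1714 half-lives elapse, leaving f ≈ 0.1110 of each dose.
Each bolus raises the concentration by D/Vd = 816/223 ≈ 3.659 mg/L.
Steady-state trough Cmin,ss = C₀·f/(1−f) ≈ 3.659 × 0.1110/0.8890 ≈ 0.457 mg/L.

0.5 mg/L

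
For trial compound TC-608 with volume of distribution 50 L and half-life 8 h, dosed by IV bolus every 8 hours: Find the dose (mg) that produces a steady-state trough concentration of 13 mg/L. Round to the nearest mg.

τ/t½ = 8/8 ≈ 1, so f = (1/2)^(8/8) ≈ 0.500000.
Cmin,ss = (D/Vd)·f/(1−f), so D = Cmin,ss·Vd·(1−f)/f.
D = 13 × 50 × (1−f)/f ≈ 13 × 50 × 1.00000 ≈ 650.00 mg.

650 mg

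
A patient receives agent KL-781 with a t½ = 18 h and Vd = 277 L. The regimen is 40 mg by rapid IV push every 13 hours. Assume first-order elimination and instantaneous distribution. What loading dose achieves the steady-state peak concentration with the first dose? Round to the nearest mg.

f = (1/2)^(13/18) ≈ 0.606163; accumulation ratio R = 1/(1−f) ≈ 2.53912.
Loading dose to hit Cmax,ss on first dose: D_load = D_maint·R ≈ 40 × 2.53912 ≈ 101.56 mg.

102 mg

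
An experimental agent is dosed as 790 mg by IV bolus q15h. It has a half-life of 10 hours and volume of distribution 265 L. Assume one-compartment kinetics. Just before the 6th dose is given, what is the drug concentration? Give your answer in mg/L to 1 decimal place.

1.6 mg/L

f = (1/2)^(τ/t½) = (1/2)^(15/10) ≈ 0.3536.
C₀ = D/Vd = 790/265 ≈ 2.981 mg/L.
Before the 6th dose, 5 doses have been given. Superposition: Cmin = C₀·(f + f² + … + f^5).
≈ 2.981 × (0.3536 + 0.1250 + 0.0442 + 0.0156 + 0.0055) ≈ 2.981 × 0.5439 ≈ 1.621 mg/L.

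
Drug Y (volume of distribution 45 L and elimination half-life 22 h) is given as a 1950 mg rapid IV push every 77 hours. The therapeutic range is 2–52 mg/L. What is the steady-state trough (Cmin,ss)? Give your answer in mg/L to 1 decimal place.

4.2 mg/L

Over one 77-h interval, 77/22 ≈ 3.5 half-lives elapse, leaving f ≈ 0.0884 of each dose.
Accumulation ratio R = 1/(1 − f) ≈ 1/0.9116 ≈ 1.0970.
Single-dose peak C₀ = D/Vd = 1950/45 ≈ 43.333 mg/L.
Cmax,ss = C₀/(1 − f) ≈ 43.333/0.9116 ≈ 47.535 mg/L.
One interval later, Cmin,ss = Cmax,ss·e^(−kτ) ≈ 47.535 × 0.0884 ≈ 4.202 mg/L.
Trough 4.2 mg/L vs MEC 2 mg/L: adequate.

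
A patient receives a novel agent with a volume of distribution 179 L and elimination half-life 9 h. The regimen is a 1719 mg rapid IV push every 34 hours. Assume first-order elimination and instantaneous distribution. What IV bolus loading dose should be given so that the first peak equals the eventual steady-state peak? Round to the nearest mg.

1854 mg

f = (1/2)^(34/9) ≈ 0.072908; accumulation ratio R = 1/(1−f) ≈ 1.07864.
Loading dose to hit Cmax,ss on first dose: D_load = D_maint·R ≈ 1719 × 1.07864 ≈ 1854.18 mg.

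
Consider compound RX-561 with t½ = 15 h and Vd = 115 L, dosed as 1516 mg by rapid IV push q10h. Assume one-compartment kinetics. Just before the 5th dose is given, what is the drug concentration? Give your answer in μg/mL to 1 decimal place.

f = (1/2)^(τ/t½) = (1/2)^(10/15) ≈ 0.6300.
C₀ = D/Vd = 1516/115 ≈ 13.183 μg/mL.
Before the 5th dose, 4 doses have been given. Superposition: Cmin = C₀·(f + f² + … + f^4).
≈ 13.183 × (0.6300 + 0.3969 + 0.2500 + 0.1575) ≈ 13.183 × 1.4344 ≈ 18.910 μg/mL.

18.9 μg/mL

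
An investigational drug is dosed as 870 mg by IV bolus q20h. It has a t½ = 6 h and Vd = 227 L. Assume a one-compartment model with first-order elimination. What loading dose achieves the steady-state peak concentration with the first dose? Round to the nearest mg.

f = (1/2)^(20/6) ≈ 0.099213; accumulation ratio R = 1/(1−f) ≈ 1.11014.
Loading dose to hit Cmax,ss on first dose: D_load = D_maint·R ≈ 870 × 1.11014 ≈ 965.82 mg.

966 mg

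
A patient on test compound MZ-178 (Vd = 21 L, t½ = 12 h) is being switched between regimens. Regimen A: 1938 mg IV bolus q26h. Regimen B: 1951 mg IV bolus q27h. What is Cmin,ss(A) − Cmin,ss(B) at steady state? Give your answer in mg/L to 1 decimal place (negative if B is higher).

Regimen A: f = (1/2)^(26/12) ≈ 0.2227; Cmin,ss = (1938/21)·f/(1−f) ≈ 26.440 mg/L.
Regimen B: f = (1/2)^(27/12) ≈ 0.2102; Cmin,ss = (1951/21)·f/(1−f) ≈ 24.726 mg/L.
Difference ≈ 26.440 − 24.726 ≈ 1.714 mg/L.

1.7 mg/L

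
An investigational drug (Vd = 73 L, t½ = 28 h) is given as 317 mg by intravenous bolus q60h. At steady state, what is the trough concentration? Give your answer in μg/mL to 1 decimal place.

k = ln2/t½ = ln2/28 ≈ 0.024755 h⁻¹; fraction remaining f = e^(−kτ) = e^(−0.024755×60) ≈ 0.2264.
Each bolus raises the concentration by D/Vd = 317/73 ≈ 4.342 μg/mL.
Steady-state trough Cmin,ss = C₀·f/(1−f) ≈ 4.342 × 0.2264/0.7736 ≈ 1.271 μg/mL.

1.3 μg/mL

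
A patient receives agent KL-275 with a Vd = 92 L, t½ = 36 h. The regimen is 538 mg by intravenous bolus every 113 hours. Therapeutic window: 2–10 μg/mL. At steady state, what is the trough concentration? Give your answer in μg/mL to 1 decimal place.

τ/t½ = 113/36 ≈ 3.1389, so fraction remaining f = (1/2)^(113/36) ≈ 0.1135.
Accumulation ratio R = 1/(1 − f) ≈ 1/0.8865 ≈ 1.1280.
Each bolus raises the concentration by D/Vd = 538/92 ≈ 5.848 μg/mL.
Cmax,ss = C₀/(1 − f) ≈ 5.848/0.8865 ≈ 6.597 μg/mL.
One interval later, Cmin,ss = Cmax,ss·e^(−kτ) ≈ 6.597 × 0.1135 ≈ 0.749 μg/mL.
Trough 0.7 μg/mL vs MEC 2 μg/mL: subtherapeutic.

0.7 μg/mL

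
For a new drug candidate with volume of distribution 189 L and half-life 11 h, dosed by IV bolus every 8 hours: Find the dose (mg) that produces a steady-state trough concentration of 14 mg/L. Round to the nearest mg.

1734 mg

τ/t½ = 8/11 ≈ 0.72727, so f = (1/2)^(8/11) ≈ 0.604045.
Cmin,ss = (D/Vd)·f/(1−f), so D = Cmin,ss·Vd·(1−f)/f.
D = 14 × 189 × (1−f)/f ≈ 14 × 189 × 0.65551 ≈ 1734.48 mg.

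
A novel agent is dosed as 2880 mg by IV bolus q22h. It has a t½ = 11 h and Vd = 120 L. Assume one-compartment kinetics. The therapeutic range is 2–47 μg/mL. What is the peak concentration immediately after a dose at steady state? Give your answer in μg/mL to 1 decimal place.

32.0 μg/mL

τ = 22 h = 2 half-lives, so f = (1/2)^2 = 0.25.
Accumulation ratio R = 1/(1 − f) = 1/0.75 = 4/3.
Single-dose peak C₀ = D/Vd = 2880/120 = 24 μg/mL.
Steady-state peak Cmax,ss = C₀·R = 24 × 4/3 ≈ 32.000 μg/mL.
Peak 32.0 μg/mL vs MTC 47 μg/mL: below toxic threshold.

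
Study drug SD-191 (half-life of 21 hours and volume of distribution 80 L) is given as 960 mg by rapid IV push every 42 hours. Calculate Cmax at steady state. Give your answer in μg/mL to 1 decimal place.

τ = 42 h = 2 half-lives, so f = (1/2)^2 = 0.25.
At steady state, R = 1/(1 − 0.25) = 4/3.
Single-dose peak C₀ = D/Vd = 960/80 = 12 μg/mL.
Steady-state peak Cmax,ss = C₀·R = 12 × 4/3 ≈ 16.000 μg/mL.

16.0 μg/mL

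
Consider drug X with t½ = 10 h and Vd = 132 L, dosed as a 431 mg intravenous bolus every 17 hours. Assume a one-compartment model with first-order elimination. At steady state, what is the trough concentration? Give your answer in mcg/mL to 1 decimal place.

k = ln2/t½ = ln2/10 ≈ 0.069315 h⁻¹; fraction remaining f = e^(−kτ) = e^(−0.069315×17) ≈ 0.3078.
Each bolus raises the concentration by D/Vd = 431/132 ≈ 3.265 mcg/mL.
Steady-state trough Cmin,ss = C₀·f/(1−f) ≈ 3.265 × 0.3078/0.6922 ≈ 1.452 mcg/mL.

1.5 mcg/mL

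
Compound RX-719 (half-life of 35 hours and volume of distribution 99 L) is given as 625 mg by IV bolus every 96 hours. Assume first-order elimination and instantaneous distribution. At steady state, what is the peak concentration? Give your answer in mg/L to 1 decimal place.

k = ln2/t½ = ln2/35 ≈ 0.019804 h⁻¹; fraction remaining f = e^(−kτ) = e^(−0.019804×96) ≈ 0.1494.
At steady state, accumulation factor R = 1/(1 − e^(−kτ)) ≈ 1.1756.
Each bolus raises the concentration by D/Vd = 625/99 ≈ 6.313 mg/L.
Steady-state peak Cmax,ss = C₀·R ≈ 6.313 × 1.1756 ≈ 7.422 mg/L.

7.4 mg/L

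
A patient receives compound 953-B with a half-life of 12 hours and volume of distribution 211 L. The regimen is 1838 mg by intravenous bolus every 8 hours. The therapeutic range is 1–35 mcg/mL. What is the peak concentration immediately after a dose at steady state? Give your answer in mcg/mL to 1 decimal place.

23.5 mcg/mL

k = ln2/t½ = ln2/12 ≈ 0.057762 h⁻¹; fraction remaining f = e^(−kτ) = e^(−0.057762×8) ≈ 0.6300.
At steady state, accumulation factor R = 1/(1 − e^(−kτ)) ≈ 2.7027.
Each bolus raises the concentration by D/Vd = 1838/211 ≈ 8.711 mcg/mL.
Steady-state peak Cmax,ss = C₀·R ≈ 8.711 × 2.7027 ≈ 23.543 mcg/mL.
Peak 23.5 mcg/mL vs MTC 35 mcg/mL: below toxic threshold.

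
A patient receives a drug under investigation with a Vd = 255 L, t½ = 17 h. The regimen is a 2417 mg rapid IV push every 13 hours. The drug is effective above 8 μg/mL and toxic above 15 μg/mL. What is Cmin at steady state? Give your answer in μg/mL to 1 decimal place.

Over one 13-h interval, 13/17 ≈ 0.76471 half-lives elapse, leaving f ≈ 0.5886 of each dose.
Each bolus raises the concentration by D/Vd = 2417/255 ≈ 9.478 μg/mL.
Steady-state trough Cmin,ss = C₀·f/(1−f) ≈ 9.478 × 0.5886/0.4114 ≈ 13.560 μg/mL.
Trough 13.6 μg/mL vs MEC 8 μg/mL: adequate.

13.6 μg/mL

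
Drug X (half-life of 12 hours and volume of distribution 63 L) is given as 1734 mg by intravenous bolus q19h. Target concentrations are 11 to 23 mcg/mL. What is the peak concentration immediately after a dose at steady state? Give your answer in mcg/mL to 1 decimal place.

τ/t½ = 19/12 ≈ 1.5833, so fraction remaining f = (1/2)^(19/12) ≈ 0.3337.
At steady state, accumulation factor R = 1/(1 − e^(−kτ)) ≈ 1.5008.
Each bolus raises the concentration by D/Vd = 1734/63 ≈ 27.524 mcg/mL.
Steady-state peak Cmax,ss = C₀·R ≈ 27.524 × 1.5008 ≈ 41.308 mcg/mL.
Peak 41.3 mcg/mL vs MTC 23 mcg/mL: exceeds toxic threshold.

41.3 mcg/mL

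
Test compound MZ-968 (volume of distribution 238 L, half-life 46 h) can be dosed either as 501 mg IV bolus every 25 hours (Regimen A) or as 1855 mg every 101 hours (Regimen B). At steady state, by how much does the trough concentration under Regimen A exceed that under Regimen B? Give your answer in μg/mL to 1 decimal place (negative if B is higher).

Regimen A: f = (1/2)^(25/46) ≈ 0.6861; Cmin,ss = (501/238)·f/(1−f) ≈ 4.601 μg/mL.
Regimen B: f = (1/2)^(101/46) ≈ 0.2183; Cmin,ss = (1855/238)·f/(1−f) ≈ 2.177 μg/mL.
Difference ≈ 4.601 − 2.177 ≈ 2.424 μg/mL.

2.4 μg/mL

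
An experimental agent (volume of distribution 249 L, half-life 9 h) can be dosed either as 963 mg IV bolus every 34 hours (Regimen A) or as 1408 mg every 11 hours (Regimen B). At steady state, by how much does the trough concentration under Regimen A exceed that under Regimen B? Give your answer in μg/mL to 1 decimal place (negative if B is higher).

-3.9 μg/mL

Regimen A: f = (1/2)^(34/9) ≈ 0.0729; Cmin,ss = (963/249)·f/(1−f) ≈ 0.304 μg/mL.
Regimen B: f = (1/2)^(11/9) ≈ 0.4286; Cmin,ss = (1408/249)·f/(1−f) ≈ 4.241 μg/mL.
Difference ≈ 0.304 − 4.241 ≈ -3.937 μg/mL.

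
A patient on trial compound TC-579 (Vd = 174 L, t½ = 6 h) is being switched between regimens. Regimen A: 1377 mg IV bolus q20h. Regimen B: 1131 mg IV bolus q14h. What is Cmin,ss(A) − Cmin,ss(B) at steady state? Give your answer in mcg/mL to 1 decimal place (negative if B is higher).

Regimen A: f = (1/2)^(20/6) ≈ 0.0992; Cmin,ss = (1377/174)·f/(1−f) ≈ 0.872 mcg/mL.
Regimen B: f = (1/2)^(14/6) ≈ 0.1984; Cmin,ss = (1131/174)·f/(1−f) ≈ 1.609 mcg/mL.
Difference ≈ 0.872 − 1.609 ≈ -0.737 mcg/mL.

-0.7 mcg/mL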